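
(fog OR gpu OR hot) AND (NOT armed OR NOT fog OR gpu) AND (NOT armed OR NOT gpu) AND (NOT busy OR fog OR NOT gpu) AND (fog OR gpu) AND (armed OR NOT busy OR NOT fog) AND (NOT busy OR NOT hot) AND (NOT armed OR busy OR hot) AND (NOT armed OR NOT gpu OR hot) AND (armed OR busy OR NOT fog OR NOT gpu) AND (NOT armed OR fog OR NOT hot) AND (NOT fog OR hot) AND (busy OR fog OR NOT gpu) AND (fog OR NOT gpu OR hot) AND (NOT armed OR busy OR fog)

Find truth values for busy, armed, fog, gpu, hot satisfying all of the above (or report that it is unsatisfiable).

busy=F, armed=F, fog=T, gpu=F, hot=T

Try busy = True:
  (NOT busy OR NOT hot) forces hot = False.
  (NOT fog OR hot) forces fog = False.
  (fog OR gpu OR hot) forces gpu = True.
  clause (NOT busy OR fog OR NOT gpu) is falsified — backtrack.
So busy = False.
Set armed = False.
Set fog = True.
  then (armed OR busy OR NOT fog OR NOT gpu) forces gpu = False.
  then (NOT fog OR hot) forces hot = True.
All clauses satisfied.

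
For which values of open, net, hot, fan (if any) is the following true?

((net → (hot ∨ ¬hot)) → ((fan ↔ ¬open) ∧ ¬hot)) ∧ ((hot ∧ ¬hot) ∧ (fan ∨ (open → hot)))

Case hot = True: the conjunct (net → (hot ∨ ¬hot)) → ((fan ↔ ¬open) ∧ ¬hot) becomes (net → True) → ((fan ↔ ¬open) ∧ False) = False.
Case hot = False: the conjunct hot is False.
Both cases fail — unsatisfiable.

No satisfying assignment exists.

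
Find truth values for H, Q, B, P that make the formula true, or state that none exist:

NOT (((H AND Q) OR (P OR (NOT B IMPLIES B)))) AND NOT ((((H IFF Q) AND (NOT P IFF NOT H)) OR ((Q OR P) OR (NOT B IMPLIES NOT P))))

The conjunct NOT ((((H IFF Q) AND (NOT P IFF NOT H)) OR ((Q OR P) OR (NOT B IMPLIES NOT P)))) is unsatisfiable on its own:
  P = True: this becomes NOT ((((H IFF Q) AND H) OR True)) = False.
  P = False: this becomes NOT ((((H IFF Q) AND NOT H) OR True)) = False.
So the whole conjunction is unsatisfiable.

UNSATISFIABLE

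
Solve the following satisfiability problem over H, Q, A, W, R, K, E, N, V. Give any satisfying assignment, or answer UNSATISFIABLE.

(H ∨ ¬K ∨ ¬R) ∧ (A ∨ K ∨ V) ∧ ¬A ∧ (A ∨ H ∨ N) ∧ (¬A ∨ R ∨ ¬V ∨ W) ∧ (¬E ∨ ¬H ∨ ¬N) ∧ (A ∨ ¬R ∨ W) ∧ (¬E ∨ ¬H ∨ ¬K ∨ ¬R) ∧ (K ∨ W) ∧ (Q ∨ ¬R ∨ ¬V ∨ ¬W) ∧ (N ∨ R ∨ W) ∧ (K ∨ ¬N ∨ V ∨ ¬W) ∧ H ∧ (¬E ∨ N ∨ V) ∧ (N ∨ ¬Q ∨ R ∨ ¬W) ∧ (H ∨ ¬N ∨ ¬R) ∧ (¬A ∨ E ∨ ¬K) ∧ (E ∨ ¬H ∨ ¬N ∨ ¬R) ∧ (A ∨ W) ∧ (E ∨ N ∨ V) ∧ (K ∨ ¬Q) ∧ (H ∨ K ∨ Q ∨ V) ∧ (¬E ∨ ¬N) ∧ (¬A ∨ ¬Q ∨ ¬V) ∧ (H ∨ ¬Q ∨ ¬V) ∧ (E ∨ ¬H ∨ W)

H = True; Q = True; A = False; W = True; R = False; K = True; E = False; N = True; V = True

Unit clause (¬A) forces A = False.
Unit clause (H) forces H = True.
In (A ∨ W) only W is left, so W = True.
Set Q = True.
  then (K ∨ ¬Q) forces K = True.
Set R = False.
  then (N ∨ ¬Q ∨ R ∨ ¬W) forces N = True.
  then (¬E ∨ ¬N) forces E = False.
Set V = True.
All clauses satisfied.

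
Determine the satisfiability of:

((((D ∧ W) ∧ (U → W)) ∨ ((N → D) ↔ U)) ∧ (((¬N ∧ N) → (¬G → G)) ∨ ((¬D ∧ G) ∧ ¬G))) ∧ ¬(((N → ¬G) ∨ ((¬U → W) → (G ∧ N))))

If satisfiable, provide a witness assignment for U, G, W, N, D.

UNSATISFIABLE

The conjunct ¬(((N → ¬G) ∨ ((¬U → W) → (G ∧ N)))) is unsatisfiable on its own:
  G = True: simplifies to ¬((¬N ∨ ((¬U → W) → N))).
    N = True: this becomes ¬((False ∨ True)) = False.
    N = False: this becomes ¬((True ∨ ¬((¬U → W)))) = False.
  G = False: this becomes ¬((True ∨ ¬((¬U → W)))) = False.
So the whole conjunction is unsatisfiable.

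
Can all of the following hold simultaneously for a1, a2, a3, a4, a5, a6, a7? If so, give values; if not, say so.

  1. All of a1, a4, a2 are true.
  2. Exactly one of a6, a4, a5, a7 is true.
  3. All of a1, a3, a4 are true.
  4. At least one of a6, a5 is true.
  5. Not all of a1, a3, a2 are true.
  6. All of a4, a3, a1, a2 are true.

UNSATISFIABLE

Case a3 = True:
  (1) forces a1 = True.
  (1) forces a4 = True.
  (1) forces a2 = True.
  Constraint (5) is violated (a1=T, a3=T, a2=T) — contradiction.
Case a3 = False:
  Constraint (3) is violated (a3=F) — contradiction.
Both cases fail — unsatisfiable.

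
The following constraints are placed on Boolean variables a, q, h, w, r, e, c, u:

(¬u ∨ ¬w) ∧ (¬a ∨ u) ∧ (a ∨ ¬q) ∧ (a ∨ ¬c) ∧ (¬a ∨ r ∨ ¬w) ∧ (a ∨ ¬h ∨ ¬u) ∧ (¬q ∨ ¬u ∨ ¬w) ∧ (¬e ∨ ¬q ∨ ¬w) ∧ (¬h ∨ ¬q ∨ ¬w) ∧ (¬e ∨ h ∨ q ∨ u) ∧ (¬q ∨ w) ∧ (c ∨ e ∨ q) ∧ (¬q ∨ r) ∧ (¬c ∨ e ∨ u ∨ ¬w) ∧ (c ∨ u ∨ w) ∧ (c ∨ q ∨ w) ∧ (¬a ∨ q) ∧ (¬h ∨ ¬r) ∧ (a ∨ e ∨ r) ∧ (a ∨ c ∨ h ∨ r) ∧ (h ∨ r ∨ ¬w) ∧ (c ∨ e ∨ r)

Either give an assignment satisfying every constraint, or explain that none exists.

a=F; q=F; h=T; w=T; r=F; e=T; c=F; u=F

Try a = True:
  (¬a ∨ u) forces u = True.
  (¬u ∨ ¬w) forces w = False.
  (¬q ∨ w) forces q = False.
  clause (¬a ∨ q) is falsified — backtrack.
So a = False.
  then (a ∨ ¬q) forces q = False.
  then (a ∨ ¬c) forces c = False.
  then (c ∨ e ∨ q) forces e = True.
  then (c ∨ q ∨ w) forces w = True.
  then (¬u ∨ ¬w) forces u = False.
  then (¬e ∨ h ∨ q ∨ u) forces h = True.
  then (¬h ∨ ¬r) forces r = False.
All clauses satisfied.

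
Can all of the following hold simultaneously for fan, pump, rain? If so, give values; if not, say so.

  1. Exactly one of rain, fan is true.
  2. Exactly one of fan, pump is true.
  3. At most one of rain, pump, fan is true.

fan = True; pump = False; rain = False

  (1) {rain, fan}: 1 true — exactly one ✓
  (2) {fan, pump}: 1 true — exactly one ✓
  (3) {rain, pump, fan}: 1 true — at most one ✓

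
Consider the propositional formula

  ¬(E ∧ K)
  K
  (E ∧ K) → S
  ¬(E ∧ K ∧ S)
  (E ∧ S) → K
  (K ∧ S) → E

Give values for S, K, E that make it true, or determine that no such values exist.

S=F; K=T; E=F

Unit clause (K) forces K = True.
In (¬E ∨ ¬K) only ¬E is left, so E = False.
In (E ∨ ¬K ∨ ¬S) only ¬S is left, so S = False.
All clauses satisfied.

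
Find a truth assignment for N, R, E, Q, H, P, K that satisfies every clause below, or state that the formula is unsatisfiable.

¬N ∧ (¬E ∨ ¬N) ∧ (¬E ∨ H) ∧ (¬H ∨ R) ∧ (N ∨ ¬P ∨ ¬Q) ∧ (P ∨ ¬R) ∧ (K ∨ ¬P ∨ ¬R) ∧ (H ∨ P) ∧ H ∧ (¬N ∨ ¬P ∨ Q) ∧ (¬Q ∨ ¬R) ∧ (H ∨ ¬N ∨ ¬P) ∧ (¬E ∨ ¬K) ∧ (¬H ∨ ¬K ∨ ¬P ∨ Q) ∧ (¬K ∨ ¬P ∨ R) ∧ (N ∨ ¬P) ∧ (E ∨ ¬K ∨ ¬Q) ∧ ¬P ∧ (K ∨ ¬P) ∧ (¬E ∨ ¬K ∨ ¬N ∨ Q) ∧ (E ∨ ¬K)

Unsatisfiable — no assignment works.

Case N = True:
  Clause (¬N) is falsified — contradiction.
Case N = False:
  (H) forces H = True.
  (¬H ∨ R) forces R = True.
  (P ∨ ¬R) forces P = True.
  Clause (N ∨ ¬P) is falsified — contradiction.
Both cases fail, so the formula is unsatisfiable.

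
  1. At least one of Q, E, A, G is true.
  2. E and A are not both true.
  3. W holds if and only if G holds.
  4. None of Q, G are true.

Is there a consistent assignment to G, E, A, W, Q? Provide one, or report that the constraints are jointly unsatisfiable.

G=F; E=F; A=T; W=F; Q=F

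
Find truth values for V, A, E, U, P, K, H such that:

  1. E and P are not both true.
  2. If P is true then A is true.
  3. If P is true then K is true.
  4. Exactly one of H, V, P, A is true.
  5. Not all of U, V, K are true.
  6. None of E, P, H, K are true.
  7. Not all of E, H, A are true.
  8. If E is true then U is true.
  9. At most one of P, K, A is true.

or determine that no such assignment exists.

V = False; A = True; E = False; U = False; P = False; K = False; H = False

  (1) E=F, P=F — not both ✓
  (2) P=F ⇒ A: vacuous ✓
  (3) P=F ⇒ K: vacuous ✓
  (4) {H, V, P, A}: 1 true — exactly one ✓
  (5) {U, V, K}: 0/3 true — not all ✓
  (6) {E, P, H, K}: 0 true — none ✓
  (7) {E, H, A}: 1/3 true — not all ✓
  (8) E=F ⇒ U: vacuous ✓
  (9) {P, K, A}: 1 true — at most one ✓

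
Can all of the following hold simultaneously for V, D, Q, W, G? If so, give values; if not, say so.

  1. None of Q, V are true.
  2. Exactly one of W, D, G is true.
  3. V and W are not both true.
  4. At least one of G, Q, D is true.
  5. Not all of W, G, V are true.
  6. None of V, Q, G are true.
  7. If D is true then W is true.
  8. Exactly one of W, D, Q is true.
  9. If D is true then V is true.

Case V = True:
  Constraint (1) is violated (V=T) — contradiction.
Case V = False:
  (1) forces Q = False.
  (6) forces G = False.
  (4) with G=F, Q=F forces D = True.
  Constraint (9) is violated (D=T, V=F) — contradiction.
Both cases fail — unsatisfiable.

Unsatisfiable — no assignment works.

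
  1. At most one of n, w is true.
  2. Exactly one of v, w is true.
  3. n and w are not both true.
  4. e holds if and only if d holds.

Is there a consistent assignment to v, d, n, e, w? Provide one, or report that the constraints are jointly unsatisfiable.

v=T; d=T; n=F; e=T; w=F

  (1) {n, w}: 0 true — at most one ✓
  (2) {v, w}: 1 true — exactly one ✓
  (3) n=F, w=F — not both ✓
  (4) e=T, d=T — same ✓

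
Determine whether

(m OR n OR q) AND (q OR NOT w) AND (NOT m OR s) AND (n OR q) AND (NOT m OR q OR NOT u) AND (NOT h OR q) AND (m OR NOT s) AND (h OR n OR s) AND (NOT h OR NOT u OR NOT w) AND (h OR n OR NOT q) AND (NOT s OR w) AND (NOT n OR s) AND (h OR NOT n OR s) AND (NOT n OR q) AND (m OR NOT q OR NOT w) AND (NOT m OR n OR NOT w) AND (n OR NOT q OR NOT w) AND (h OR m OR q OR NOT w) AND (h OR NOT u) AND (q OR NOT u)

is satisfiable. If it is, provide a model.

Set u = True.
  then (h OR NOT u) forces h = True.
  then (q OR NOT u) forces q = True.
  then (NOT h OR NOT u OR NOT w) forces w = False.
  then (NOT s OR w) forces s = False.
  then (NOT n OR s) forces n = False.
  then (NOT m OR s) forces m = False.
All clauses satisfied.

u = True, q = True, n = False, h = True, w = False, m = False, s = False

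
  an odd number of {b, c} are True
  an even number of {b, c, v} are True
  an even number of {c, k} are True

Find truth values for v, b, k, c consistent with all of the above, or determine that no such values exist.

v = True, b = False, k = True, c = True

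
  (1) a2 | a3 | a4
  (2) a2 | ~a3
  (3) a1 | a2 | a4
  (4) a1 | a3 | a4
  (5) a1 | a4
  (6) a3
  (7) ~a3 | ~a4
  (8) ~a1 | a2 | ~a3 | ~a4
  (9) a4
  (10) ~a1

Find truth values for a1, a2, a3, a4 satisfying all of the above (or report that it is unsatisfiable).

Case a4 = True:
  (a3) forces a3 = True.
  Clause (~a3 | ~a4) is falsified — contradiction.
Case a4 = False:
  Clause (a4) is falsified — contradiction.
Both cases fail, so the formula is unsatisfiable.

UNSATISFIABLE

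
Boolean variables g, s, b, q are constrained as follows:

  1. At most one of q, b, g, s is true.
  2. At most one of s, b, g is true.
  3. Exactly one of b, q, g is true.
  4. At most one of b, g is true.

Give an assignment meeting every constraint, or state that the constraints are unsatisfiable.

g = False, s = False, b = True, q = False

  (1) {q, b, g, s}: 1 true — at most one ✓
  (2) {s, b, g}: 1 true — at most one ✓
  (3) {b, q, g}: 1 true — exactly one ✓
  (4) {b, g}: 1 true — at most one ✓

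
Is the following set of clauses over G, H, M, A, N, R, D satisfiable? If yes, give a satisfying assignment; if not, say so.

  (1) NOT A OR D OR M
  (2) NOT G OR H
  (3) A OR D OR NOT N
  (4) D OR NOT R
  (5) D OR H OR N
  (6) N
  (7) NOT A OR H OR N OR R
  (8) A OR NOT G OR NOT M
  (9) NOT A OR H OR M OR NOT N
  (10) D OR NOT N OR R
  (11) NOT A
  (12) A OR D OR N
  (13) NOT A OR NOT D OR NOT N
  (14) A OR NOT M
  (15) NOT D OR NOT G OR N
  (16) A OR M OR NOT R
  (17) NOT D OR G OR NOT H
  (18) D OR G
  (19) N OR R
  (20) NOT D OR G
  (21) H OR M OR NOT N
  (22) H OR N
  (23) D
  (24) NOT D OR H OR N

G = True, H = True, M = False, A = False, N = True, R = False, D = True

Unit clause (N) forces N = True.
Unit clause (NOT A) forces A = False.
In (A OR NOT M) only NOT M is left, so M = False.
In (A OR M OR NOT R) only NOT R is left, so R = False.
In (H OR M OR NOT N) only H is left, so H = True.
Unit clause (D) forces D = True.
In (NOT D OR G OR NOT H) only G is left, so G = True.
All clauses satisfied.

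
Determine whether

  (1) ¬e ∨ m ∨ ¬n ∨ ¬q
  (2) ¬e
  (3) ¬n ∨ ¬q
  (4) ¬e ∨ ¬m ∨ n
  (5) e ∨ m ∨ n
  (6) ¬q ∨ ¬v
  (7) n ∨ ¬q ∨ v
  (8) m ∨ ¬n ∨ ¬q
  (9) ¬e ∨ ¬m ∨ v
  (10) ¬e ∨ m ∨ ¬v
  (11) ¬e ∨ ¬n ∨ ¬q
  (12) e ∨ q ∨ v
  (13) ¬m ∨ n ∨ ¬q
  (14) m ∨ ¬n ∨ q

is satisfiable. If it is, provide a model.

m=T, q=F, v=T, e=F, n=F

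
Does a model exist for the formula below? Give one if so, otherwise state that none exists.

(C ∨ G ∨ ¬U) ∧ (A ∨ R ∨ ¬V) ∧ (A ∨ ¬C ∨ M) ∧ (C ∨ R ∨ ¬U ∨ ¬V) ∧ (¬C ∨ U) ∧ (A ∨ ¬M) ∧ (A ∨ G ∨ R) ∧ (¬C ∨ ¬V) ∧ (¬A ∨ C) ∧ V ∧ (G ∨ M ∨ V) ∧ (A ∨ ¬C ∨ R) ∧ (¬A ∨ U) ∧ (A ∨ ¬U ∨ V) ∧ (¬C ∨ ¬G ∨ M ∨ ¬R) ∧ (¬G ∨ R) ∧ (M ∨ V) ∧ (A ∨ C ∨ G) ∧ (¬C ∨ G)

C = False; V = True; M = False; R = True; U = False; A = False; G = True

Unit clause (V) forces V = True.
In (¬C ∨ ¬V) only ¬C is left, so C = False.
In (¬A ∨ C) only ¬A is left, so A = False.
In (A ∨ C ∨ G) only G is left, so G = True.
In (A ∨ R ∨ ¬V) only R is left, so R = True.
In (A ∨ ¬M) only ¬M is left, so M = False.
Set U = False.
All clauses satisfied.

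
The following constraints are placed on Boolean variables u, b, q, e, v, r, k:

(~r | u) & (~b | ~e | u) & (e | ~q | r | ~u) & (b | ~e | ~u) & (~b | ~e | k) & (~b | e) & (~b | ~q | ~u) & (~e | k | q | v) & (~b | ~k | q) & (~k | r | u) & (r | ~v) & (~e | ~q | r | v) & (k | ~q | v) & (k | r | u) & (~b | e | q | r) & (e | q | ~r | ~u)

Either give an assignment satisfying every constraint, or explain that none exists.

Try u = False:
  (~r | u) forces r = False.
  (~k | r | u) forces k = False.
  clause (k | r | u) is falsified — backtrack.
So u = True.
Set b = False.
  then (b | ~e | ~u) forces e = False.
Set q = True.
  then (e | ~q | r | ~u) forces r = True.
Set v = False.
  then (k | ~q | v) forces k = True.
All clauses satisfied.

u = True; b = False; q = True; e = False; v = False; r = True; k = True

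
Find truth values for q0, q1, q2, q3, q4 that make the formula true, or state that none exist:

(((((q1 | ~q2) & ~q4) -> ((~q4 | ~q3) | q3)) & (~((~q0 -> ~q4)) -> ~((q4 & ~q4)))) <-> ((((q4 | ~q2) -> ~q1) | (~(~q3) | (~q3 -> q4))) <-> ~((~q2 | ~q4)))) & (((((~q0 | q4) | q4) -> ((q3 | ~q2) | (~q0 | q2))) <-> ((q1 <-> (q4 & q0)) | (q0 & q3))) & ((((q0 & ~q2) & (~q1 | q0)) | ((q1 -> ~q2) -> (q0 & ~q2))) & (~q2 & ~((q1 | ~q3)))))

Unsatisfiable — no assignment works.

Case q3 = True: the formula simplifies to ((~((~q0 -> ~q4)) -> ~((q4 & ~q4))) <-> ~((~q2 | ~q4))) & (((q1 <-> (q4 & q0)) | q0) & ((((q0 & ~q2) & (~q1 | q0)) | ((q1 -> ~q2) -> (q0 & ~q2))) & (~q2 & ~q1))).
  q2 = True: the conjunct ~q2 is False.
  q2 = False: simplifies to ~((~((~q0 -> ~q4)) -> ~((q4 & ~q4)))) & (((q1 <-> (q4 & q0)) | q0) & (((q0 & (~q1 | q0)) | q0) & ~q1)).
    q0 = True: the conjunct ~((~((~q0 -> ~q4)) -> ~((q4 & ~q4)))) becomes ~((False -> ~((q4 & ~q4)))) = False.
    q0 = False: the conjunct (q0 & (~q1 | q0)) | q0 becomes (False & ~q1) | False = False.
Case q3 = False: the conjunct ~((q1 | ~q3)) becomes ~((q1 | True)) = False.
Both cases fail — unsatisfiable.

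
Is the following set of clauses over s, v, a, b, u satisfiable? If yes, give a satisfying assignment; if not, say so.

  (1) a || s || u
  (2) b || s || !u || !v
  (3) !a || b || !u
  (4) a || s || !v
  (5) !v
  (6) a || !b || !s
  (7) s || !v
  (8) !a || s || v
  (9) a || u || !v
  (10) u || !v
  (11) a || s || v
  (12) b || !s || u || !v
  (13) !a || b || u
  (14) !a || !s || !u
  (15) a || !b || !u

s = True, v = False, a = False, b = False, u = True

Unit clause (!v) forces v = False.
Set s = True.
Set a = False.
  then (a || !b || !s) forces b = False.
Set u = True.
All clauses satisfied.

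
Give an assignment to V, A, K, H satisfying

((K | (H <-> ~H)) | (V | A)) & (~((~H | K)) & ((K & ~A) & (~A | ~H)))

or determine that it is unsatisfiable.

Unsatisfiable — no assignment works.

Case K = True: the conjunct ~((~H | K)) becomes ~((~H | True)) = False.
Case K = False: the conjunct K is False.
Both cases fail — unsatisfiable.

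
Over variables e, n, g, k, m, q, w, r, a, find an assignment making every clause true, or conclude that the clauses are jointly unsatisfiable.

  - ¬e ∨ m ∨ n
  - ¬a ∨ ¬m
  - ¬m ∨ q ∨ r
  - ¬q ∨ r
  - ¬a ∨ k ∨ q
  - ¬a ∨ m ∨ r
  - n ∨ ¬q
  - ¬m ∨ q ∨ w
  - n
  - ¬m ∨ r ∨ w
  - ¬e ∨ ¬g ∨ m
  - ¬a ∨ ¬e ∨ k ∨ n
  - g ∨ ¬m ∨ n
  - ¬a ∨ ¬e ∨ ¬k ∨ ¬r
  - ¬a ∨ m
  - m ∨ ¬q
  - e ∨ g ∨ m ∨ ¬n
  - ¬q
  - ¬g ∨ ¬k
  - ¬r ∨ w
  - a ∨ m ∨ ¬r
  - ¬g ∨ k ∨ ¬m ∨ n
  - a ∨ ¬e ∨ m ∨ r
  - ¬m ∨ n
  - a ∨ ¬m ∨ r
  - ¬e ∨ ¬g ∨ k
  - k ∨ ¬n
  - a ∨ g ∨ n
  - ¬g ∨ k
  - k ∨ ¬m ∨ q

Unit clause (n) forces n = True.
Unit clause (¬q) forces q = False.
In (k ∨ ¬n) only k is left, so k = True.
In (¬g ∨ ¬k) only ¬g is left, so g = False.
Set e = True.
Try m = False:
  (¬a ∨ m) forces a = False.
  (a ∨ m ∨ ¬r) forces r = False.
  clause (a ∨ ¬e ∨ m ∨ r) is falsified — backtrack.
So m = True.
  then (¬a ∨ ¬m) forces a = False.
  then (¬m ∨ q ∨ r) forces r = True.
  then (¬m ∨ q ∨ w) forces w = True.
All clauses satisfied.

e = True, n = True, g = False, k = True, m = True, q = False, w = True, r = True, a = False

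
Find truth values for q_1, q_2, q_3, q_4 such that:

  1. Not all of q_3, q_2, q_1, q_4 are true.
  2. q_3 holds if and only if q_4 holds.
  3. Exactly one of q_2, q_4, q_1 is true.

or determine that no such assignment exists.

q_1: False, q_2: True, q_3: False, q_4: False

  (1) {q_3, q_2, q_1, q_4}: 1/4 true — not all ✓
  (2) q_3=F, q_4=F — same ✓
  (3) {q_2, q_4, q_1}: 1 true — exactly one ✓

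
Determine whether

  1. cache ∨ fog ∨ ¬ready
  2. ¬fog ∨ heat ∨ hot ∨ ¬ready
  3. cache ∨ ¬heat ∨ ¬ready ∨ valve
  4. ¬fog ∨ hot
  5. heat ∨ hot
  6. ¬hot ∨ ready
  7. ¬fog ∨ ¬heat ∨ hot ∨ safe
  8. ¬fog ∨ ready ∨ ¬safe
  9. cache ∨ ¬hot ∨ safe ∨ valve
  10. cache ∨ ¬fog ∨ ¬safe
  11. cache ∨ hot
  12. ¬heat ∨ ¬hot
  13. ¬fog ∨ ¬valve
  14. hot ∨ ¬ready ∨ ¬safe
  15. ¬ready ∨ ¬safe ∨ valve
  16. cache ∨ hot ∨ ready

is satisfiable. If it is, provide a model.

safe = False, cache = True, fog = False, heat = True, ready = False, hot = False, valve = False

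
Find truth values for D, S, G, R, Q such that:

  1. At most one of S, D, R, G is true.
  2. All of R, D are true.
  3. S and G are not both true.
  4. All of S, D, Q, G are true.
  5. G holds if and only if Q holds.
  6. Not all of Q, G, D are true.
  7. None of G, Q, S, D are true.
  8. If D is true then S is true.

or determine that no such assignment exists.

No satisfying assignment exists.

Case D = True:
  Constraint (7) is violated (D=T) — contradiction.
Case D = False:
  Constraint (2) is violated (D=F) — contradiction.
Both cases fail — unsatisfiable.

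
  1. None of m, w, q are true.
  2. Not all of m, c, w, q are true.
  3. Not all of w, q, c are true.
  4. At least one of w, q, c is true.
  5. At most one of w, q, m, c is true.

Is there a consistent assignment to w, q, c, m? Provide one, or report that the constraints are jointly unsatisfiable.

w = False, q = False, c = True, m = False

  (1) {m, w, q}: 0 true — none ✓
  (2) {m, c, w, q}: 1/4 true — not all ✓
  (3) {w, q, c}: 1/3 true — not all ✓
  (4) {w, q, c}: 1 true — at least one ✓
  (5) {w, q, m, c}: 1 true — at most one ✓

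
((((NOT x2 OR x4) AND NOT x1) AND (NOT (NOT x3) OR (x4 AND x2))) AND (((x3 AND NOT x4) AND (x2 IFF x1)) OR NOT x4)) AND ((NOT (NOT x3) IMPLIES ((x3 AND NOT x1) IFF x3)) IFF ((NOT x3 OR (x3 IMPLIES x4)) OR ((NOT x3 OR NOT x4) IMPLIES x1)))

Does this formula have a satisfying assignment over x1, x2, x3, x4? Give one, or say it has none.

Case x4 = True: the conjunct ((x3 AND NOT x4) AND (x2 IFF x1)) OR NOT x4 becomes (False AND (x2 IFF x1)) OR NOT True = False.
Case x4 = False: the formula simplifies to ((NOT x2 AND NOT x1) AND NOT (NOT x3)) AND ((NOT (NOT x3) IMPLIES ((x3 AND NOT x1) IFF x3)) IFF ((NOT x3 OR NOT x3) OR x1)).
  x3 = True: simplifies to (NOT x2 AND NOT x1) AND (NOT x1 IFF x1).
    x1 = True: the conjunct NOT x1 is False.
    x1 = False: the conjunct NOT x1 IFF x1 becomes NOT False IFF False = False.
  x3 = False: the conjunct NOT (NOT x3) becomes NOT (NOT False) = False.
Both cases fail — unsatisfiable.

Unsatisfiable — no assignment works.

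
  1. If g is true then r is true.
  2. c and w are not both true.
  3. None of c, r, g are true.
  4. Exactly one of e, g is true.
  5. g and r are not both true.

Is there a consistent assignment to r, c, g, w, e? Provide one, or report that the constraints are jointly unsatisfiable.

r: False, c: False, g: False, w: False, e: True

  (1) g=F ⇒ r: vacuous ✓
  (2) c=F, w=F — not both ✓
  (3) {c, r, g}: 0 true — none ✓
  (4) {e, g}: 1 true — exactly one ✓
  (5) g=F, r=F — not both ✓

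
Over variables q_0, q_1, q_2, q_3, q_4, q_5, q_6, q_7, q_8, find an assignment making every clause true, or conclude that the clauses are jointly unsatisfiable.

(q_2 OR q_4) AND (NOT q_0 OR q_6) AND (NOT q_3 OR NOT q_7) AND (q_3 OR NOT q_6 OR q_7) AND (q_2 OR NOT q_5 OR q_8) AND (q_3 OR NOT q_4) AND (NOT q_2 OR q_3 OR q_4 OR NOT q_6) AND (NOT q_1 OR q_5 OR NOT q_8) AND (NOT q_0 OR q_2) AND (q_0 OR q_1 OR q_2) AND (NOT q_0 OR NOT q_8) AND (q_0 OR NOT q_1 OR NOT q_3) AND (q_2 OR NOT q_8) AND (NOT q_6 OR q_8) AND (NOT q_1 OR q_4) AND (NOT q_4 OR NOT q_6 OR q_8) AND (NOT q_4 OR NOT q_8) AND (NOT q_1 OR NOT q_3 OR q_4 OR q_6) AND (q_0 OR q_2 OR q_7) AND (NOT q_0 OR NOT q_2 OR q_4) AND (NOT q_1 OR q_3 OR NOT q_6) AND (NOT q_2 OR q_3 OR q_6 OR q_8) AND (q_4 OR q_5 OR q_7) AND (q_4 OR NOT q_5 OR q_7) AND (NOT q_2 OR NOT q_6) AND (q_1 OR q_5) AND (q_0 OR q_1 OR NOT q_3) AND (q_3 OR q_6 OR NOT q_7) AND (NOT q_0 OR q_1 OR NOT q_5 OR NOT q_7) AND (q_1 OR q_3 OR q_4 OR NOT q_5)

UNSATISFIABLE

Case q_4 = True:
  (q_3 OR NOT q_4) forces q_3 = True.
  (NOT q_3 OR NOT q_7) forces q_7 = False.
  (NOT q_4 OR NOT q_8) forces q_8 = False.
  (NOT q_6 OR q_8) forces q_6 = False.
  (NOT q_0 OR q_6) forces q_0 = False.
  (q_0 OR NOT q_1 OR NOT q_3) forces q_1 = False.
  Clause (q_0 OR q_1 OR NOT q_3) is falsified — contradiction.
Case q_4 = False:
  (q_2 OR q_4) forces q_2 = True.
  (NOT q_1 OR q_4) forces q_1 = False.
  (NOT q_0 OR NOT q_2 OR q_4) forces q_0 = False.
  (NOT q_2 OR NOT q_6) forces q_6 = False.
  (q_1 OR q_5) forces q_5 = True.
  (q_4 OR NOT q_5 OR q_7) forces q_7 = True.
  (NOT q_3 OR NOT q_7) forces q_3 = False.
  Clause (q_3 OR q_6 OR NOT q_7) is falsified — contradiction.
Both cases fail, so the formula is unsatisfiable.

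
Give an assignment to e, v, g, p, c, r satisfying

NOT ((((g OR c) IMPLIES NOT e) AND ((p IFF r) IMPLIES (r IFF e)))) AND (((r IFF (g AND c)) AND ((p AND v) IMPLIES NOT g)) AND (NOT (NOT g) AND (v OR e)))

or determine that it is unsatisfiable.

e = True, v = True, g = True, p = False, c = True, r = True

  NOT ((((g OR c) IMPLIES NOT e) AND ((p IFF r) IMPLIES (r IFF e)))) = True
    ((g OR c) IMPLIES NOT e) AND ((p IFF r) IMPLIES (r IFF e)) = False
      (g OR c) IMPLIES NOT e = False
        g OR c = True
        NOT e = False
      (p IFF r) IMPLIES (r IFF e) = True
        p IFF r = False
        r IFF e = True
  ((r IFF (g AND c)) AND ((p AND v) IMPLIES NOT g)) AND (NOT (NOT g) AND (v OR e)) = True
    (r IFF (g AND c)) AND ((p AND v) IMPLIES NOT g) = True
      r IFF (g AND c) = True
        g AND c = True
      (p AND v) IMPLIES NOT g = True
        p AND v = False
        NOT g = False
    NOT (NOT g) AND (v OR e) = True
      NOT (NOT g) = True
        NOT g = False
      v OR e = True
Both conjuncts True, so the formula holds.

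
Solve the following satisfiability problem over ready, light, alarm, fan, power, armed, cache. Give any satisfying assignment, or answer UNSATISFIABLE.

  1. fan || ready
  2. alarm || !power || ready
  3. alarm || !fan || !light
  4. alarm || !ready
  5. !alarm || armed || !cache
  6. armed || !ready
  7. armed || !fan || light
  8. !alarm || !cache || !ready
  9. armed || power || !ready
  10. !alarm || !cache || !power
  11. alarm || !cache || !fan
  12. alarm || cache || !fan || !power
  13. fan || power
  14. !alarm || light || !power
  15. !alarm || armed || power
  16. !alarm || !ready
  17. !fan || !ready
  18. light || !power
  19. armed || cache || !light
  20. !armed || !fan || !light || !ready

Try ready = True:
  (alarm || !ready) forces alarm = True.
  clause (!alarm || !ready) is falsified — backtrack.
So ready = False.
  then (fan || ready) forces fan = True.
Set light = False.
  then (armed || !fan || light) forces armed = True.
  then (light || !power) forces power = False.
Set alarm = True.
Set cache = True.
All clauses satisfied.

ready=F, light=F, alarm=T, fan=T, power=F, armed=T, cache=T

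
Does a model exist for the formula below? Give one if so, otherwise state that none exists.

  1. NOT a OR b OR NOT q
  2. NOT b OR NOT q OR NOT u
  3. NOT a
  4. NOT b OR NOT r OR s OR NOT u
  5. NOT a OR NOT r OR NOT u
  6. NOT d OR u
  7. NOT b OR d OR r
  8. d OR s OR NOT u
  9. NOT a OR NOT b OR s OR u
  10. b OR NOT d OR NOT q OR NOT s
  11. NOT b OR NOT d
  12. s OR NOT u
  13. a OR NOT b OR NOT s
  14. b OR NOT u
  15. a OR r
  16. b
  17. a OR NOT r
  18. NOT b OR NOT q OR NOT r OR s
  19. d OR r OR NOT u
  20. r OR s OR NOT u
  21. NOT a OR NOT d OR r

Unsatisfiable — no assignment works.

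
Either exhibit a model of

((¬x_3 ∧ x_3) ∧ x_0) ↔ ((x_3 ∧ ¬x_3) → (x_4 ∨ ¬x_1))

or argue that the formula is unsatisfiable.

Unsatisfiable

Case x_3 = True: the formula becomes (False ∧ x_0) ↔ (False → (x_4 ∨ ¬x_1)) = False.
Case x_3 = False: the formula becomes (False ∧ x_0) ↔ (False → (x_4 ∨ ¬x_1)) = False.
Both cases fail — unsatisfiable.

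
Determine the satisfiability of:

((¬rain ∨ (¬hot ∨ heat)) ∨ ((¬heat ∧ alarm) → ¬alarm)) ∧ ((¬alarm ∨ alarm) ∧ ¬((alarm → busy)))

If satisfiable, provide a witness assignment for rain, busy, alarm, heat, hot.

rain: False; busy: False; alarm: True; heat: True; hot: False

  (¬rain ∨ (¬hot ∨ heat)) ∨ ((¬heat ∧ alarm) → ¬alarm) = True
    ¬rain ∨ (¬hot ∨ heat) = True
      ¬rain = True
      ¬hot ∨ heat = True
        ¬hot = True
    (¬heat ∧ alarm) → ¬alarm = True
      ¬heat ∧ alarm = False
        ¬heat = False
      ¬alarm = False
  (¬alarm ∨ alarm) ∧ ¬((alarm → busy)) = True
    ¬alarm ∨ alarm = True
      ¬alarm = False
    ¬((alarm → busy)) = True
      alarm → busy = False
Both conjuncts True, so the formula holds.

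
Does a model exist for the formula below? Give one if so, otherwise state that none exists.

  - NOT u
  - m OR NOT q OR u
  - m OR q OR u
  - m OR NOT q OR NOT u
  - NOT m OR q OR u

Unit clause (NOT u) forces u = False.
Try q = False:
  (m OR q OR u) forces m = True.
  clause (NOT m OR q OR u) is falsified — backtrack.
So q = True.
  then (m OR NOT q OR u) forces m = True.
All clauses satisfied.

q = True, m = True, u = False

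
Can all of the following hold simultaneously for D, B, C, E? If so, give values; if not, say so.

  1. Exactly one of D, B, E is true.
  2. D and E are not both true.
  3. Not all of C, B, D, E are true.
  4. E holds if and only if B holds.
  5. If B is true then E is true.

D = True, B = False, C = False, E = False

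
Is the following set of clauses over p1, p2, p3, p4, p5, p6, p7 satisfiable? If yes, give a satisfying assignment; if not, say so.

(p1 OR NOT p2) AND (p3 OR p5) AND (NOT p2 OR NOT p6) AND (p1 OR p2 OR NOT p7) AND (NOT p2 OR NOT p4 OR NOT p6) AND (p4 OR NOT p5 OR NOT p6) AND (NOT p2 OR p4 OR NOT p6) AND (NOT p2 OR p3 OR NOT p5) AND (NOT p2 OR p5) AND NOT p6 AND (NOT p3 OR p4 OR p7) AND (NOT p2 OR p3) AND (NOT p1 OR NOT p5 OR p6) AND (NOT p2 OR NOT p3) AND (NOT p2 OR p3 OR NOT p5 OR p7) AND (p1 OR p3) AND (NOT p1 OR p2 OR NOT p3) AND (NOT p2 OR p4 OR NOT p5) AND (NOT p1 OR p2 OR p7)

Unit clause (NOT p6) forces p6 = False.
Try p1 = True:
  (NOT p1 OR NOT p5 OR p6) forces p5 = False.
  (p3 OR p5) forces p3 = True.
  (NOT p2 OR p5) forces p2 = False.
  clause (NOT p1 OR p2 OR NOT p3) is falsified — backtrack.
So p1 = False.
  then (p1 OR NOT p2) forces p2 = False.
  then (p1 OR p2 OR NOT p7) forces p7 = False.
  then (p1 OR p3) forces p3 = True.
  then (NOT p3 OR p4 OR p7) forces p4 = True.
Set p5 = False.
All clauses satisfied.

p1 = False, p2 = False, p3 = True, p4 = True, p5 = False, p6 = False, p7 = False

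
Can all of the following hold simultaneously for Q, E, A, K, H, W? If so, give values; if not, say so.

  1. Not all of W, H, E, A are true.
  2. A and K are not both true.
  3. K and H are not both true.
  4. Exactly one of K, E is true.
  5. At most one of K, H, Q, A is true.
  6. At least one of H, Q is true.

Q = False, E = True, A = False, K = False, H = True, W = False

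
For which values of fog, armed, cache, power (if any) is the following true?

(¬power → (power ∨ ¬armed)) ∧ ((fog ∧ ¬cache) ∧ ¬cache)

fog = True; armed = False; cache = False; power = True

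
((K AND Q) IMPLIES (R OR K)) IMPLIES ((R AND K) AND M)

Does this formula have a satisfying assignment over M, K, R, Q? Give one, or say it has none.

M: True, K: True, R: True, Q: False

  ((K AND Q) IMPLIES (R OR K)) IMPLIES ((R AND K) AND M) = True
    (K AND Q) IMPLIES (R OR K) = True
      K AND Q = False
      R OR K = True
    (R AND K) AND M = True
      R AND K = True
The formula evaluates to True.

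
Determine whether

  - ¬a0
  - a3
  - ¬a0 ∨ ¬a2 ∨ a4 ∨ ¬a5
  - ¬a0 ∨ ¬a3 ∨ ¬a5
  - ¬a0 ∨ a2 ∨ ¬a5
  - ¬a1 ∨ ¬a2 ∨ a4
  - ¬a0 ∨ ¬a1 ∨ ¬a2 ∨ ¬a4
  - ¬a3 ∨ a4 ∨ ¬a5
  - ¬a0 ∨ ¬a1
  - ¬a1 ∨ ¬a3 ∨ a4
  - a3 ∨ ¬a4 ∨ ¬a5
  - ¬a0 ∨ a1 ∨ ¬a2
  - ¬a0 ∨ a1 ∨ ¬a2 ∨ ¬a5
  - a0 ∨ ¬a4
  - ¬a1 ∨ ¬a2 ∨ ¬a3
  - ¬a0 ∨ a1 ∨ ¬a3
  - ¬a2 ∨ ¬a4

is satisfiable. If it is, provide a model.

a0: False; a1: False; a2: True; a3: True; a4: False; a5: False

Unit clause (¬a0) forces a0 = False.
Unit clause (a3) forces a3 = True.
In (a0 ∨ ¬a4) only ¬a4 is left, so a4 = False.
In (¬a3 ∨ a4 ∨ ¬a5) only ¬a5 is left, so a5 = False.
In (¬a1 ∨ ¬a3 ∨ a4) only ¬a1 is left, so a1 = False.
Set a2 = True.
All clauses satisfied.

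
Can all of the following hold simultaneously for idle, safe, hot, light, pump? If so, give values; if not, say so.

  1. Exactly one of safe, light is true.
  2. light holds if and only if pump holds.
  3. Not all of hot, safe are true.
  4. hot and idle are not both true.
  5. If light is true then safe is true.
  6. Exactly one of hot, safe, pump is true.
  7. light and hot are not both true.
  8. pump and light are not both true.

idle = False, safe = True, hot = False, light = False, pump = False

  (1) {safe, light}: 1 true — exactly one ✓
  (2) light=F, pump=F — same ✓
  (3) {hot, safe}: 1/2 true — not all ✓
  (4) hot=F, idle=F — not both ✓
  (5) light=F ⇒ safe: vacuous ✓
  (6) {hot, safe, pump}: 1 true — exactly one ✓
  (7) light=F, hot=F — not both ✓
  (8) pump=F, light=F — not both ✓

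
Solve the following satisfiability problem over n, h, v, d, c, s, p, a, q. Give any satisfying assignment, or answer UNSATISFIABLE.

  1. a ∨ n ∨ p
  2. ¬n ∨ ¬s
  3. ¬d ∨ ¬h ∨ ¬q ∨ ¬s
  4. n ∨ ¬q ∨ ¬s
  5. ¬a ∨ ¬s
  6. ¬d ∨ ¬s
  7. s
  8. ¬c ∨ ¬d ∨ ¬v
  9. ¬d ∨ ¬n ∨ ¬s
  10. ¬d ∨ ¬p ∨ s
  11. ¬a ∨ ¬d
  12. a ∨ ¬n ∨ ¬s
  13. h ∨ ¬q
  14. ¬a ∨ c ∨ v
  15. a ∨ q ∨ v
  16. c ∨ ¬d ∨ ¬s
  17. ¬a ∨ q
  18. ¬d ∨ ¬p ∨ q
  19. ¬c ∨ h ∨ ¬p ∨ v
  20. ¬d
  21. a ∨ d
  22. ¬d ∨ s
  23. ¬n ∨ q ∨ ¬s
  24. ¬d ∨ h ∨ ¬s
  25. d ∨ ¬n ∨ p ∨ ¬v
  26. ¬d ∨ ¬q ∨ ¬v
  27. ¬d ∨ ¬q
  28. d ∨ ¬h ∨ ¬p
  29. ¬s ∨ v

The formula is unsatisfiable.

Case d = True:
  Clause (¬d) is falsified — contradiction.
Case d = False:
  (s) forces s = True.
  (¬n ∨ ¬s) forces n = False.
  (n ∨ ¬q ∨ ¬s) forces q = False.
  (¬a ∨ ¬s) forces a = False.
  Clause (a ∨ d) is falsified — contradiction.
Both cases fail, so the formula is unsatisfiable.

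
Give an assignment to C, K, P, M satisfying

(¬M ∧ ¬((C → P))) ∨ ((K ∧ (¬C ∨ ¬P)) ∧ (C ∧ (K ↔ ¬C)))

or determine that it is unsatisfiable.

C = True; K = True; P = False; M = False

  (¬M ∧ ¬((C → P))) ∨ ((K ∧ (¬C ∨ ¬P)) ∧ (C ∧ (K ↔ ¬C))) = True
    ¬M ∧ ¬((C → P)) = True
      ¬M = True
      ¬((C → P)) = True
        C → P = False
    (K ∧ (¬C ∨ ¬P)) ∧ (C ∧ (K ↔ ¬C)) = False
      K ∧ (¬C ∨ ¬P) = True
        ¬C ∨ ¬P = True
          ¬C = False
          ¬P = True
      C ∧ (K ↔ ¬C) = False
        K ↔ ¬C = False
          ¬C = False
The formula evaluates to True.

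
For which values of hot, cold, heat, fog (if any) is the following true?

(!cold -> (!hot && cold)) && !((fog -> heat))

hot=F, cold=T, heat=F, fog=T

  !cold -> (!hot && cold) = True
    !cold = False
    !hot && cold = True
      !hot = True
  !((fog -> heat)) = True
    fog -> heat = False
Both conjuncts True, so the formula holds.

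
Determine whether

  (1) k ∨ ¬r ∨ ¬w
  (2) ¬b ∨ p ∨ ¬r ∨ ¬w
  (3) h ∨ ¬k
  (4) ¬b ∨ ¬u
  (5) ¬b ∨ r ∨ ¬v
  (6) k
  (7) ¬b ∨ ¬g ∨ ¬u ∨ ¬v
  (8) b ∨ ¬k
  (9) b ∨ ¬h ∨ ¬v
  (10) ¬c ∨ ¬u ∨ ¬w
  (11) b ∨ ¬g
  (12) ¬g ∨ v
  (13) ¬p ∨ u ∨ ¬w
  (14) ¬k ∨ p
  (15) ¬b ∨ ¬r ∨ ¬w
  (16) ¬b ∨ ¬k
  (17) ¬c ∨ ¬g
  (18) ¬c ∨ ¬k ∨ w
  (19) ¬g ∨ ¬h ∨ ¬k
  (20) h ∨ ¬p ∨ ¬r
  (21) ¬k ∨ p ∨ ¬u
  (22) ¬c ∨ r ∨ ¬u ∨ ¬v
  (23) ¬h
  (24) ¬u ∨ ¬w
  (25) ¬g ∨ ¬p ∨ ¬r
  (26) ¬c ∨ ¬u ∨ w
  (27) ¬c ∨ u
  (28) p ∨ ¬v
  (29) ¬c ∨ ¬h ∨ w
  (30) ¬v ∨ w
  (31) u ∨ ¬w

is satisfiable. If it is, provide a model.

Case k = True:
  (h ∨ ¬k) forces h = True.
  Clause (¬h) is falsified — contradiction.
Case k = False:
  Clause (k) is falsified — contradiction.
Both cases fail, so the formula is unsatisfiable.

Unsatisfiable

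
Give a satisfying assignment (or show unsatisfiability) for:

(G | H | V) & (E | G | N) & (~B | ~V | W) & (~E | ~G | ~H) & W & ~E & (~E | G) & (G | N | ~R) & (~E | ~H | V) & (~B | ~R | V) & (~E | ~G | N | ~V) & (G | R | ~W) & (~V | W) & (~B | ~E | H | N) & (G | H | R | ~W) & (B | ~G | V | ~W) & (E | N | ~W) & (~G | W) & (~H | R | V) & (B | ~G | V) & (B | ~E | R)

Unit clause (W) forces W = True.
Unit clause (~E) forces E = False.
In (E | N | ~W) only N is left, so N = True.
Set G = True.
Set R = False.
Set H = True.
  then (~H | R | V) forces V = True.
Set B = True.
All clauses satisfied.

G=T; R=F; E=F; N=T; H=T; V=T; W=T; B=T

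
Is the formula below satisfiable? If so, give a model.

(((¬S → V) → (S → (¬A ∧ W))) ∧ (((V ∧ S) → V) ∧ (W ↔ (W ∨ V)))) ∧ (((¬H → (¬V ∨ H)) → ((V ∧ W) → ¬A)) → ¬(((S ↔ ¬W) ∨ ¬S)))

A: False, W: True, V: False, H: False, S: True

  ((¬S → V) → (S → (¬A ∧ W))) ∧ (((V ∧ S) → V) ∧ (W ↔ (W ∨ V))) = True
    (¬S → V) → (S → (¬A ∧ W)) = True
      ¬S → V = True
        ¬S = False
      S → (¬A ∧ W) = True
        ¬A ∧ W = True
          ¬A = True
    ((V ∧ S) → V) ∧ (W ↔ (W ∨ V)) = True
      (V ∧ S) → V = True
        V ∧ S = False
      W ↔ (W ∨ V) = True
        W ∨ V = True
  ((¬H → (¬V ∨ H)) → ((V ∧ W) → ¬A)) → ¬(((S ↔ ¬W) ∨ ¬S)) = True
    (¬H → (¬V ∨ H)) → ((V ∧ W) → ¬A) = True
      ¬H → (¬V ∨ H) = True
        ¬H = True
        ¬V ∨ H = True
          ¬V = True
      (V ∧ W) → ¬A = True
        V ∧ W = False
        ¬A = True
    ¬(((S ↔ ¬W) ∨ ¬S)) = True
      (S ↔ ¬W) ∨ ¬S = False
        S ↔ ¬W = False
          ¬W = False
        ¬S = False
Both conjuncts True, so the formula holds.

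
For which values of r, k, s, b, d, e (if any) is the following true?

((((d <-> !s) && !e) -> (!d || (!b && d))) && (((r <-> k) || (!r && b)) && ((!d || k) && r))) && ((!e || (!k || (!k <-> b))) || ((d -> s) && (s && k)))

r = True, k = True, s = True, b = True, d = True, e = True

  (((d <-> !s) && !e) -> (!d || (!b && d))) && (((r <-> k) || (!r && b)) && ((!d || k) && r)) = True
    ((d <-> !s) && !e) -> (!d || (!b && d)) = True
      (d <-> !s) && !e = False
        d <-> !s = False
          !s = False
        !e = False
      !d || (!b && d) = False
        !d = False
        !b && d = False
          !b = False
    ((r <-> k) || (!r && b)) && ((!d || k) && r) = True
      (r <-> k) || (!r && b) = True
        r <-> k = True
        !r && b = False
          !r = False
      (!d || k) && r = True
        !d || k = True
          !d = False
  (!e || (!k || (!k <-> b))) || ((d -> s) && (s && k)) = True
    !e || (!k || (!k <-> b)) = False
      !e = False
      !k || (!k <-> b) = False
        !k = False
        !k <-> b = False
          !k = False
    (d -> s) && (s && k) = True
      d -> s = True
      s && k = True
Both conjuncts True, so the formula holds.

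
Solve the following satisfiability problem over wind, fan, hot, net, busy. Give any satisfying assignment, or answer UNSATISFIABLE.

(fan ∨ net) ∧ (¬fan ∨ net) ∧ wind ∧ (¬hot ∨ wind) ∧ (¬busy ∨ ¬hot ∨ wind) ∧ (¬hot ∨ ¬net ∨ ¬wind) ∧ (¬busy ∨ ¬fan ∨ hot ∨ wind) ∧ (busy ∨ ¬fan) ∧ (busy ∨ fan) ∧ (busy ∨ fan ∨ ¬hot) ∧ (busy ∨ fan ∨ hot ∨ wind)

Unit clause (wind) forces wind = True.
Set fan = True.
  then (¬fan ∨ net) forces net = True.
  then (¬hot ∨ ¬net ∨ ¬wind) forces hot = False.
  then (busy ∨ ¬fan) forces busy = True.
All clauses satisfied.

wind = True, fan = True, hot = False, net = True, busy = True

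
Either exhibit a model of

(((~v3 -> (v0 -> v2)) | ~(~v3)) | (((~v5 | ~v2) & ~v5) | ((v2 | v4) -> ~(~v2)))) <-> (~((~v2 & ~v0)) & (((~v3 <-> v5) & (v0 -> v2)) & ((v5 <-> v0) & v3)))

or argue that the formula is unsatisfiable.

v0 = False, v2 = True, v3 = True, v4 = True, v5 = False

  (((~v3 -> (v0 -> v2)) | ~(~v3)) | (((~v5 | ~v2) & ~v5) | ((v2 | v4) -> ~(~v2)))) <-> (~((~v2 & ~v0)) & (((~v3 <-> v5) & (v0 -> v2)) & ((v5 <-> v0) & v3))) = True
    ((~v3 -> (v0 -> v2)) | ~(~v3)) | (((~v5 | ~v2) & ~v5) | ((v2 | v4) -> ~(~v2))) = True
      (~v3 -> (v0 -> v2)) | ~(~v3) = True
        ~v3 -> (v0 -> v2) = True
          ~v3 = False
          v0 -> v2 = True
        ~(~v3) = True
          ~v3 = False
      ((~v5 | ~v2) & ~v5) | ((v2 | v4) -> ~(~v2)) = True
        (~v5 | ~v2) & ~v5 = True
          ~v5 | ~v2 = True
            ~v5 = True
            ~v2 = False
          ~v5 = True
        (v2 | v4) -> ~(~v2) = True
          v2 | v4 = True
          ~(~v2) = True
            ~v2 = False
    ~((~v2 & ~v0)) & (((~v3 <-> v5) & (v0 -> v2)) & ((v5 <-> v0) & v3)) = True
      ~((~v2 & ~v0)) = True
        ~v2 & ~v0 = False
          ~v2 = False
          ~v0 = True
      ((~v3 <-> v5) & (v0 -> v2)) & ((v5 <-> v0) & v3) = True
        (~v3 <-> v5) & (v0 -> v2) = True
          ~v3 <-> v5 = True
            ~v3 = False
          v0 -> v2 = True
        (v5 <-> v0) & v3 = True
          v5 <-> v0 = True
The formula evaluates to True.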